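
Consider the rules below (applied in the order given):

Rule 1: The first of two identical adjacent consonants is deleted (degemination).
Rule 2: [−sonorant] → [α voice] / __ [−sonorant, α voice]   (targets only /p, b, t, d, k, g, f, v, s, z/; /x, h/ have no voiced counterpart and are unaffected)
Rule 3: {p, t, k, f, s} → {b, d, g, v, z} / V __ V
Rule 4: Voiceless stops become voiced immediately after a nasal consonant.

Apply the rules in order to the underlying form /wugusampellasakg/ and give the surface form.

wuguzambelazagg

Rule 1 (degemination): /ll/ is a geminate; the first /l/ deletes. /wugusampellasakg/ → wugusampelasakg.
Rule 2 (regressive voicing assimilation): /k/ precedes the voiced obstruent /g/, so it voices to [g] by assimilation. /wugusampelasakg/ → wugusampelasagg.
Rule 3 (intervocalic voicing): /s/ is a voiceless obstruent between vowels /u/ and /a/, so it voices to [z]. /s/ is a voiceless obstruent between vowels /a/ and /a/, so it voices to [z]. /wugusampelasagg/ → wuguzampelazagg.
Rule 4 (post-nasal voicing): /p/ is a voiceless stop immediately after the nasal /m/, so it voices to [b]. /wuguzampelazagg/ → wuguzambelazagg.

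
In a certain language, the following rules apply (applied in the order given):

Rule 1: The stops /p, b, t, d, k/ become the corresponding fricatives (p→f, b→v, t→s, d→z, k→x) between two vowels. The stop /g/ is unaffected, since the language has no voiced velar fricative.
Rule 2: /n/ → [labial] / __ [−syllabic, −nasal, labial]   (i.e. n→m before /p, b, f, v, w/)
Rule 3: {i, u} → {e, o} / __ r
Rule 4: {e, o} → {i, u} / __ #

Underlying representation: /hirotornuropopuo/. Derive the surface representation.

herosornorofofuu

Rule 1 (intervocalic spirantization): /t/ is a stop between vowels /o/ and /o/, so it spirantizes to the fricative [s]. /p/ is a stop between vowels /o/ and /o/, so it spirantizes to the fricative [f]. /p/ is a stop between vowels /o/ and /u/, so it spirantizes to the fricative [f]. /hirotornuropopuo/ → hirosornurofofuo.
Rule 2 (nasal place assimilation): no segment meets the environment; /hirosornurofofuo/ is unchanged.
Rule 3 (pre-rhotic lowering): /i/ is a high vowel immediately before /r/, so it lowers to [e]. /u/ is a high vowel immediately before /r/, so it lowers to [o]. /hirosornurofofuo/ → herosornorofofuo.
Rule 4 (final vowel raising): /o/ is a mid vowel in word-final position, so it raises to [u]. /herosornorofofuo/ → herosornorofofuu.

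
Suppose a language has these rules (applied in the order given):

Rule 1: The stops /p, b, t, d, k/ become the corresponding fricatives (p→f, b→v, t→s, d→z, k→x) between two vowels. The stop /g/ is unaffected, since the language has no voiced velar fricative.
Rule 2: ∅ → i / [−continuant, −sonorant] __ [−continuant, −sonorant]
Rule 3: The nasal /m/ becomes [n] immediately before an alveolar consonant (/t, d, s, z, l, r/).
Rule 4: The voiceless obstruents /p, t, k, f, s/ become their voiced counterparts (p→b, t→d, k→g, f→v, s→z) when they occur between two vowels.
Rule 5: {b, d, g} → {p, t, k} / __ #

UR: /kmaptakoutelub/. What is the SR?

Rule 1 (intervocalic spirantization): /k/ is a stop between vowels /a/ and /o/, so it spirantizes to the fricative [x]. /t/ is a stop between vowels /u/ and /e/, so it spirantizes to the fricative [s]. /kmaptakoutelub/ → kmaptaxouselub.
Rule 2 (stop-cluster i-epenthesis): /p/ and /t/ form a stop–stop cluster, so [i] is inserted between them. /kmaptaxouselub/ → kmapitaxouselub.
Rule 3 (nasal place assimilation): no segment meets the environment; /kmapitaxouselub/ is unchanged.
Rule 4 (intervocalic voicing): /p/ is a voiceless obstruent between vowels /a/ and /i/, so it voices to [b]. /t/ is a voiceless obstruent between vowels /i/ and /a/, so it voices to [d]. /s/ is a voiceless obstruent between vowels /u/ and /e/, so it voices to [z]. /kmapitaxouselub/ → kmabidaxouzelub.
Rule 5 (final devoicing): /b/ is a voiced stop in word-final position, so it devoices to [p]. /kmabidaxouzelub/ → kmabidaxouzelup.

kmabidaxouzelup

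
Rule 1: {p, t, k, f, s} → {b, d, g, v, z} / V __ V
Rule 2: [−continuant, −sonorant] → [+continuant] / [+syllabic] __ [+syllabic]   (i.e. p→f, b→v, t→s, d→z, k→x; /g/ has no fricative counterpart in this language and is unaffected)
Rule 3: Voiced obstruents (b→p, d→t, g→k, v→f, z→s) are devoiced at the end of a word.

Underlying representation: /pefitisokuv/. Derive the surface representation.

pevizizoguf

Rule 1 (intervocalic voicing): /f/ is a voiceless obstruent between vowels /e/ and /i/, so it voices to [v]. /t/ is a voiceless obstruent between vowels /i/ and /i/, so it voices to [d]. /s/ is a voiceless obstruent between vowels /i/ and /o/, so it voices to [z]. /k/ is a voiceless obstruent between vowels /o/ and /u/, so it voices to [g]. /pefitisokuv/ → pevidizoguv.
Rule 2 (intervocalic spirantization): /d/ is a stop between vowels /i/ and /i/, so it spirantizes to the fricative [z]. /pevidizoguv/ → pevizizoguv.
Rule 3 (final devoicing): /v/ is a voiced obstruent in word-final position, so it devoices to [f]. /pevizizoguv/ → pevizizoguf.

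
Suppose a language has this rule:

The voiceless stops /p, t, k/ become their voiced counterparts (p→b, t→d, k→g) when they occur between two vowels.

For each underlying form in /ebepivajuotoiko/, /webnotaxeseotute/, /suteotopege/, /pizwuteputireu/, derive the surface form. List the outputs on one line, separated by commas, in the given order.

/ebepivajuotoiko/: /p/ is a voiceless stop between vowels /e/ and /i/, so it voices to [b]. /t/ is a voiceless stop between vowels /o/ and /o/, so it voices to [d]. /k/ is a voiceless stop between vowels /i/ and /o/, so it voices to [g]. → [ebebivajuodoigo].
/webnotaxeseotute/: /t/ is a voiceless stop between vowels /o/ and /a/, so it voices to [d]. /t/ is a voiceless stop between vowels /o/ and /u/, so it voices to [d]. /t/ is a voiceless stop between vowels /u/ and /e/, so it voices to [d]. → [webnodaxeseodude].
/suteotopege/: /t/ is a voiceless stop between vowels /u/ and /e/, so it voices to [d]. /t/ is a voiceless stop between vowels /o/ and /o/, so it voices to [d]. /p/ is a voiceless stop between vowels /o/ and /e/, so it voices to [b]. → [sudeodobege].
/pizwuteputireu/: /t/ is a voiceless stop between vowels /u/ and /e/, so it voices to [d]. /p/ is a voiceless stop between vowels /e/ and /u/, so it voices to [b]. /t/ is a voiceless stop between vowels /u/ and /i/, so it voices to [d]. → [pizwudebudireu].

ebebivajuodoigo, webnodaxeseodude, sudeodobege, pizwudebudireu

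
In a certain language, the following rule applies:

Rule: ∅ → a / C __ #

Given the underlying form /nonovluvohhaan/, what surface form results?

the form ends in the consonant /n/, so [a] is inserted word-finally.
Surface form: [nonovluvohhaana].

nonovluvohhaana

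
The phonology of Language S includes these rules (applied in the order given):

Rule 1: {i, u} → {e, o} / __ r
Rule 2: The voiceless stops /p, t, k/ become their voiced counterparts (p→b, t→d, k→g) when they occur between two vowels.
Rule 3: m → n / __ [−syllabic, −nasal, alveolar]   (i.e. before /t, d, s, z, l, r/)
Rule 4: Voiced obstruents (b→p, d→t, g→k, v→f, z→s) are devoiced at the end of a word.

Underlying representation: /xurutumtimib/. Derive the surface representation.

Rule 1 (pre-rhotic lowering): /u/ is a high vowel immediately before /r/, so it lowers to [o]. /xurutumtimib/ → xorutumtimib.
Rule 2 (intervocalic voicing): /t/ is a voiceless stop between vowels /u/ and /u/, so it voices to [d]. /xorutumtimib/ → xorudumtimib.
Rule 3 (nasal place assimilation): /m/ precedes the alveolar consonant /t/, so it assimilates in place to [n]. /xorudumtimib/ → xoruduntimib.
Rule 4 (final devoicing): /b/ is a voiced obstruent in word-final position, so it devoices to [p]. /xoruduntimib/ → xoruduntimip.

xoruduntimip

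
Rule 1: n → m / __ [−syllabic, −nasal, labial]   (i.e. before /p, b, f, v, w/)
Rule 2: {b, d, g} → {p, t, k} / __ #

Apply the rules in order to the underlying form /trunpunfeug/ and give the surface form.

trumpumfeuk

Rule 1 (nasal place assimilation): /n/ precedes the labial consonant /p/, so it assimilates in place to [m]. /n/ precedes the labial consonant /f/, so it assimilates in place to [m]. /trunpunfeug/ → trumpumfeug.
Rule 2 (final devoicing): /g/ is a voiced stop in word-final position, so it devoices to [k]. /trumpumfeug/ → trumpumfeuk.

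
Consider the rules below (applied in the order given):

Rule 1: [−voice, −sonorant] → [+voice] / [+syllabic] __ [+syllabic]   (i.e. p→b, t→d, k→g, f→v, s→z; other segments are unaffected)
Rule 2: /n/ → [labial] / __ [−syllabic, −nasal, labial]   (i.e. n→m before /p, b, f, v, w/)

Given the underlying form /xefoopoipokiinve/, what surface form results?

Rule 1 (intervocalic voicing): /f/ is a voiceless obstruent between vowels /e/ and /o/, so it voices to [v]. /p/ is a voiceless obstruent between vowels /o/ and /o/, so it voices to [b]. /p/ is a voiceless obstruent between vowels /i/ and /o/, so it voices to [b]. /k/ is a voiceless obstruent between vowels /o/ and /i/, so it voices to [g]. /xefoopoipokiinve/ → xevooboibogiinve.
Rule 2 (nasal place assimilation): /n/ precedes the labial consonant /v/, so it assimilates in place to [m]. /xevooboibogiinve/ → xevooboibogiimve.

xevooboibogiimve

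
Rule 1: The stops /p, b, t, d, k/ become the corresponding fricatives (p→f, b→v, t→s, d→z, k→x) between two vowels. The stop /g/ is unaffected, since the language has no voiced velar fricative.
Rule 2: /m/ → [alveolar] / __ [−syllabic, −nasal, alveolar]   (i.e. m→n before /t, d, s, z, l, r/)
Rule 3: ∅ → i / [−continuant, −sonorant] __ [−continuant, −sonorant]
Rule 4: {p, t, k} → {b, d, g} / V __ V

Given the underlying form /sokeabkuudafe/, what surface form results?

Rule 1 (intervocalic spirantization): /k/ is a stop between vowels /o/ and /e/, so it spirantizes to the fricative [x]. /d/ is a stop between vowels /u/ and /a/, so it spirantizes to the fricative [z]. /sokeabkuudafe/ → soxeabkuuzafe.
Rule 2 (nasal place assimilation): no segment meets the environment; /soxeabkuuzafe/ is unchanged.
Rule 3 (stop-cluster i-epenthesis): /b/ and /k/ form a stop–stop cluster, so [i] is inserted between them. /soxeabkuuzafe/ → soxeabikuuzafe.
Rule 4 (intervocalic voicing): /k/ is a voiceless stop between vowels /i/ and /u/, so it voices to [g]. /soxeabikuuzafe/ → soxeabiguuzafe.

soxeabiguuzafe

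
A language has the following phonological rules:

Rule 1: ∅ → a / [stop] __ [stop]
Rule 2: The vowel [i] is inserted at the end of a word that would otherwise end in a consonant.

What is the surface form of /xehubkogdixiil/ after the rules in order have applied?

xehubakogadixiili

Rule 1 (stop-cluster a-epenthesis): /b/ and /k/ form a stop–stop cluster, so [a] is inserted between them. /g/ and /d/ form a stop–stop cluster, so [a] is inserted between them. /xehubkogdixiil/ → xehubakogadixiil.
Rule 2 (final i-epenthesis): the form ends in the consonant /l/, so [i] is inserted word-finally. /xehubakogadixiil/ → xehubakogadixiili.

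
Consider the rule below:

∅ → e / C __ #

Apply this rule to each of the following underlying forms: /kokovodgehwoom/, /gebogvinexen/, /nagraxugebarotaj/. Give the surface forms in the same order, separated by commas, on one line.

kokovodgehwoome, gebogvinexene, nagraxugebarotaje

/kokovodgehwoom/: the form ends in the consonant /m/, so [e] is inserted word-finally. → [kokovodgehwoome].
/gebogvinexen/: the form ends in the consonant /n/, so [e] is inserted word-finally. → [gebogvinexene].
/nagraxugebarotaj/: the form ends in the consonant /j/, so [e] is inserted word-finally. → [nagraxugebarotaje].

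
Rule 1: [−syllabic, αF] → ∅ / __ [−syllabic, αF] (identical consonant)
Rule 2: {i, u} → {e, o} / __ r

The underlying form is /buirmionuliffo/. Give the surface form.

buermionulifo

Rule 1 (degemination): /ff/ is a geminate; the first /f/ deletes. /buirmionuliffo/ → buirmionulifo.
Rule 2 (pre-rhotic lowering): /i/ is a high vowel immediately before /r/, so it lowers to [e]. /buirmionulifo/ → buermionulifo.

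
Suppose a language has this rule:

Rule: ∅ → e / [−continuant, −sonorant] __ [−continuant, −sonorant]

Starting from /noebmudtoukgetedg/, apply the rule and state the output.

/d/ and /t/ form a stop–stop cluster, so [e] is inserted between them.
/k/ and /g/ form a stop–stop cluster, so [e] is inserted between them.
/d/ and /g/ form a stop–stop cluster, so [e] is inserted between them.
Surface form: [noebmudetoukegetedeg].

noebmudetoukegetedeg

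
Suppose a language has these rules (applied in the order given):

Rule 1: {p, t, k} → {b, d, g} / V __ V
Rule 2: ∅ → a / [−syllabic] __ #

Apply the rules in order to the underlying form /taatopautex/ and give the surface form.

Rule 1 (intervocalic voicing): /t/ is a voiceless stop between vowels /a/ and /o/, so it voices to [d]. /p/ is a voiceless stop between vowels /o/ and /a/, so it voices to [b]. /t/ is a voiceless stop between vowels /u/ and /e/, so it voices to [d]. /taatopautex/ → taadobaudex.
Rule 2 (final a-epenthesis): the form ends in the consonant /x/, so [a] is inserted word-finally. /taadobaudex/ → taadobaudexa.

taadobaudexa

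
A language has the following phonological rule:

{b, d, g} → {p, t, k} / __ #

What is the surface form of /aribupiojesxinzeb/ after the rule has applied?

aribupiojesxinzep

/b/ is a voiced stop in word-final position, so it devoices to [p].
The other instance of /b/ does not occur in the required environment and remains unchanged.
Surface form: [aribupiojesxinzep].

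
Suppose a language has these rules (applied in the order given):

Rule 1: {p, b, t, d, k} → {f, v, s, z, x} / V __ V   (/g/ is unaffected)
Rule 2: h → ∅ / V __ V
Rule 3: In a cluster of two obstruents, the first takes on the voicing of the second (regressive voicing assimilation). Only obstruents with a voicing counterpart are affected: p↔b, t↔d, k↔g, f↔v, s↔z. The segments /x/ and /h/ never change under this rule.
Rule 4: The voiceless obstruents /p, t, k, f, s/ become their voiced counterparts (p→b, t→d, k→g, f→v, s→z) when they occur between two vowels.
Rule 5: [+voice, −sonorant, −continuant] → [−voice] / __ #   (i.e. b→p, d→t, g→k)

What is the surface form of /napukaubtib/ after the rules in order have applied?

navuxauptip

Rule 1 (intervocalic spirantization): /p/ is a stop between vowels /a/ and /u/, so it spirantizes to the fricative [f]. /k/ is a stop between vowels /u/ and /a/, so it spirantizes to the fricative [x]. /napukaubtib/ → nafuxaubtib.
Rule 2 (intervocalic h-deletion): no segment meets the environment; /nafuxaubtib/ is unchanged.
Rule 3 (regressive voicing assimilation): /b/ precedes the voiceless obstruent /t/, so it devoices to [p] by assimilation. /nafuxaubtib/ → nafuxauptib.
Rule 4 (intervocalic voicing): /f/ is a voiceless obstruent between vowels /a/ and /u/, so it voices to [v]. /nafuxauptib/ → navuxauptib.
Rule 5 (final devoicing): /b/ is a voiced stop in word-final position, so it devoices to [p]. /navuxauptib/ → navuxauptip.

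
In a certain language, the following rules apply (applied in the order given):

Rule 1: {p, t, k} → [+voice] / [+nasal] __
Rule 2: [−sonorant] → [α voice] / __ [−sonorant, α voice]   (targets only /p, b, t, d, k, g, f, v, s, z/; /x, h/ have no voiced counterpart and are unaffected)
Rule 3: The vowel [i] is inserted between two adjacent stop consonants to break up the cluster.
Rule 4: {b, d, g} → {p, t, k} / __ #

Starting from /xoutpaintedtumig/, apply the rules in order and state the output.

Rule 1 (post-nasal voicing): /t/ is a voiceless stop immediately after the nasal /n/, so it voices to [d]. /xoutpaintedtumig/ → xoutpaindedtumig.
Rule 2 (regressive voicing assimilation): /d/ precedes the voiceless obstruent /t/, so it devoices to [t] by assimilation. /xoutpaindedtumig/ → xoutpaindettumig.
Rule 3 (stop-cluster i-epenthesis): /t/ and /p/ form a stop–stop cluster, so [i] is inserted between them. /t/ and /t/ form a stop–stop cluster, so [i] is inserted between them. /xoutpaindettumig/ → xoutipaindetitumig.
Rule 4 (final devoicing): /g/ is a voiced stop in word-final position, so it devoices to [k]. /xoutipaindetitumig/ → xoutipaindetitumik.

xoutipaindetitumik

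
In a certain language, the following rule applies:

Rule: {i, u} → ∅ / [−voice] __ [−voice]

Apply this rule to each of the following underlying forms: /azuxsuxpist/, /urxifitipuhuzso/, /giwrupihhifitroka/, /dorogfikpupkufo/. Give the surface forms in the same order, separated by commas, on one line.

/azuxsuxpist/: /u/ is a high vowel flanked by voiceless consonants /s/ and /x/, so it deletes. /i/ is a high vowel flanked by voiceless consonants /p/ and /s/, so it deletes. → [azuxsxpst].
/urxifitipuhuzso/: /i/ is a high vowel flanked by voiceless consonants /x/ and /f/, so it deletes. /i/ is a high vowel flanked by voiceless consonants /f/ and /t/, so it deletes. /i/ is a high vowel flanked by voiceless consonants /t/ and /p/, so it deletes. /u/ is a high vowel flanked by voiceless consonants /p/ and /h/, so it deletes. → [urxftphuzso].
/giwrupihhifitroka/: /i/ is a high vowel flanked by voiceless consonants /p/ and /h/, so it deletes. /i/ is a high vowel flanked by voiceless consonants /h/ and /f/, so it deletes. /i/ is a high vowel flanked by voiceless consonants /f/ and /t/, so it deletes. → [giwruphhftroka].
/dorogfikpupkufo/: /i/ is a high vowel flanked by voiceless consonants /f/ and /k/, so it deletes. /u/ is a high vowel flanked by voiceless consonants /p/ and /p/, so it deletes. /u/ is a high vowel flanked by voiceless consonants /k/ and /f/, so it deletes. → [dorogfkppkfo].

azuxsxpst, urxftphuzso, giwruphhftroka, dorogfkppkfo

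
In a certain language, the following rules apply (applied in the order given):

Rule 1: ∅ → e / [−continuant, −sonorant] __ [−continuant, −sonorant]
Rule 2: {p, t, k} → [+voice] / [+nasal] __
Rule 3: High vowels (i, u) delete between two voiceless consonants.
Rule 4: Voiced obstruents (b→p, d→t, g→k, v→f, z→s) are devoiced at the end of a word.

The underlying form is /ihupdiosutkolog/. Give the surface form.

ihpediostekolok

Rule 1 (stop-cluster e-epenthesis): /p/ and /d/ form a stop–stop cluster, so [e] is inserted between them. /t/ and /k/ form a stop–stop cluster, so [e] is inserted between them. /ihupdiosutkolog/ → ihupediosutekolog.
Rule 2 (post-nasal voicing): no segment meets the environment; /ihupediosutekolog/ is unchanged.
Rule 3 (high vowel syncope): /u/ is a high vowel flanked by voiceless consonants /h/ and /p/, so it deletes. /u/ is a high vowel flanked by voiceless consonants /s/ and /t/, so it deletes. /ihupediosutekolog/ → ihpediostekolog.
Rule 4 (final devoicing): /g/ is a voiced obstruent in word-final position, so it devoices to [k]. /ihpediostekolog/ → ihpediostekolok.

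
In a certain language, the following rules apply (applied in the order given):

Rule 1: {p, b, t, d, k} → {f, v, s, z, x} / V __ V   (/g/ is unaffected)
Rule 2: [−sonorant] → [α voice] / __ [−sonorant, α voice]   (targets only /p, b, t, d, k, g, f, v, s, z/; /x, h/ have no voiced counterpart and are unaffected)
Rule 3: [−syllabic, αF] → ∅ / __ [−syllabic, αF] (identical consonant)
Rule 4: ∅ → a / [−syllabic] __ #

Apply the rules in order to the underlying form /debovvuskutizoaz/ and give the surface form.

devovuskusizoaza

Rule 1 (intervocalic spirantization): /b/ is a stop between vowels /e/ and /o/, so it spirantizes to the fricative [v]. /t/ is a stop between vowels /u/ and /i/, so it spirantizes to the fricative [s]. /debovvuskutizoaz/ → devovvuskusizoaz.
Rule 2 (regressive voicing assimilation): no segment meets the environment; /devovvuskusizoaz/ is unchanged.
Rule 3 (degemination): /vv/ is a geminate; the first /v/ deletes. /devovvuskusizoaz/ → devovuskusizoaz.
Rule 4 (final a-epenthesis): the form ends in the consonant /z/, so [a] is inserted word-finally. /devovuskusizoaz/ → devovuskusizoaza.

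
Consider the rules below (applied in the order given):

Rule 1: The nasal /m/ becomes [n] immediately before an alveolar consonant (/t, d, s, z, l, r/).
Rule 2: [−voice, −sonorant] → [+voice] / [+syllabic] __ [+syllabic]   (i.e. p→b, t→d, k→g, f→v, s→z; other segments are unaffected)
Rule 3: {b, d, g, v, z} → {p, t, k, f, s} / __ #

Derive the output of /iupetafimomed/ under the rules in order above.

iubedavimomet

Rule 1 (nasal place assimilation): no segment meets the environment; /iupetafimomed/ is unchanged.
Rule 2 (intervocalic voicing): /p/ is a voiceless obstruent between vowels /u/ and /e/, so it voices to [b]. /t/ is a voiceless obstruent between vowels /e/ and /a/, so it voices to [d]. /f/ is a voiceless obstruent between vowels /a/ and /i/, so it voices to [v]. /iupetafimomed/ → iubedavimomed.
Rule 3 (final devoicing): /d/ is a voiced obstruent in word-final position, so it devoices to [t]. /iubedavimomed/ → iubedavimomet.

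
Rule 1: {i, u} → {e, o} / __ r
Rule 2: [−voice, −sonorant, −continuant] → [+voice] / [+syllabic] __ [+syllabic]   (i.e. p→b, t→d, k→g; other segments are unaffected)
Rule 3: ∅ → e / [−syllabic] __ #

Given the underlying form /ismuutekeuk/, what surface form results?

Rule 1 (pre-rhotic lowering): no segment meets the environment; /ismuutekeuk/ is unchanged.
Rule 2 (intervocalic voicing): /t/ is a voiceless stop between vowels /u/ and /e/, so it voices to [d]. /k/ is a voiceless stop between vowels /e/ and /e/, so it voices to [g]. /ismuutekeuk/ → ismuudegeuk.
Rule 3 (final e-epenthesis): the form ends in the consonant /k/, so [e] is inserted word-finally. /ismuudegeuk/ → ismuudegeuke.

ismuudegeuke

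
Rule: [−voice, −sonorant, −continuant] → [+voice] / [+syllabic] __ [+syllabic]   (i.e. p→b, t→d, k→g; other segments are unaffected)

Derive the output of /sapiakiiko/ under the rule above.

sabiagiigo

/p/ is a voiceless stop between vowels /a/ and /i/, so it voices to [b].
/k/ is a voiceless stop between vowels /a/ and /i/, so it voices to [g].
/k/ is a voiceless stop between vowels /i/ and /o/, so it voices to [g].
Surface form: [sabiagiigo].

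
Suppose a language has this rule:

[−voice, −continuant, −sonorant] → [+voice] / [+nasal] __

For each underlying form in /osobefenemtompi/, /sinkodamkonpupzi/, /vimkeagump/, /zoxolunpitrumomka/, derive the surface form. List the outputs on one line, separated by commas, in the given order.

/osobefenemtompi/: /t/ is a voiceless stop immediately after the nasal /m/, so it voices to [d]. /p/ is a voiceless stop immediately after the nasal /m/, so it voices to [b]. → [osobefenemdombi].
/sinkodamkonpupzi/: /k/ is a voiceless stop immediately after the nasal /n/, so it voices to [g]. /k/ is a voiceless stop immediately after the nasal /m/, so it voices to [g]. /p/ is a voiceless stop immediately after the nasal /n/, so it voices to [b]. → [singodamgonbupzi].
/vimkeagump/: /k/ is a voiceless stop immediately after the nasal /m/, so it voices to [g]. /p/ is a voiceless stop immediately after the nasal /m/, so it voices to [b]. → [vimgeagumb].
/zoxolunpitrumomka/: /p/ is a voiceless stop immediately after the nasal /n/, so it voices to [b]. /k/ is a voiceless stop immediately after the nasal /m/, so it voices to [g]. → [zoxolunbitrumomga].

osobefenemdombi, singodamgonbupzi, vimgeagumb, zoxolunbitrumomga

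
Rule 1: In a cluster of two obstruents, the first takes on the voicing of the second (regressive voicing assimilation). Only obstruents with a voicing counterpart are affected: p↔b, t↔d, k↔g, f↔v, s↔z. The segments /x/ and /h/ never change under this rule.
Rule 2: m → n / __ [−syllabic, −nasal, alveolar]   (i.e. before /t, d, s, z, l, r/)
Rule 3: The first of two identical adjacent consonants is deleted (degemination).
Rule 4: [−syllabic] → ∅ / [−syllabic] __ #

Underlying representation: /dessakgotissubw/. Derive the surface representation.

desagotisub

Rule 1 (regressive voicing assimilation): /k/ precedes the voiced obstruent /g/, so it voices to [g] by assimilation. /dessakgotissubw/ → dessaggotissubw.
Rule 2 (nasal place assimilation): no segment meets the environment; /dessaggotissubw/ is unchanged.
Rule 3 (degemination): /ss/ is a geminate; the first /s/ deletes. /gg/ is a geminate; the first /g/ deletes. /ss/ is a geminate; the first /s/ deletes. /dessaggotissubw/ → desagotisubw.
Rule 4 (final cluster simplification): /w/ is the second consonant of a word-final cluster /bw/, so it deletes. /desagotisubw/ → desagotisub.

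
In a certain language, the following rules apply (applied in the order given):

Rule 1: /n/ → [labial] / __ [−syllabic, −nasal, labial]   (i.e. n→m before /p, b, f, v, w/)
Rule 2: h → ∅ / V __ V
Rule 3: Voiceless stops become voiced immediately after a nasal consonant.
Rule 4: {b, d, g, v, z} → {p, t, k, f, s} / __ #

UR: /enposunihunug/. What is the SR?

embosuniunuk

Rule 1 (nasal place assimilation): /n/ precedes the labial consonant /p/, so it assimilates in place to [m]. /enposunihunug/ → emposunihunug.
Rule 2 (intervocalic h-deletion): /h/ occurs between vowels /i/ and /u/, so it deletes. /emposunihunug/ → emposuniunug.
Rule 3 (post-nasal voicing): /p/ is a voiceless stop immediately after the nasal /m/, so it voices to [b]. /emposuniunug/ → embosuniunug.
Rule 4 (final devoicing): /g/ is a voiced obstruent in word-final position, so it devoices to [k]. /embosuniunug/ → embosuniunuk.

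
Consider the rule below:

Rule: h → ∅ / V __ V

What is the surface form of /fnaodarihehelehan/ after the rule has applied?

/h/ occurs between vowels /i/ and /e/, so it deletes.
/h/ occurs between vowels /e/ and /e/, so it deletes.
/h/ occurs between vowels /e/ and /a/, so it deletes.
Surface form: [fnaodarieelean].

fnaodarieelean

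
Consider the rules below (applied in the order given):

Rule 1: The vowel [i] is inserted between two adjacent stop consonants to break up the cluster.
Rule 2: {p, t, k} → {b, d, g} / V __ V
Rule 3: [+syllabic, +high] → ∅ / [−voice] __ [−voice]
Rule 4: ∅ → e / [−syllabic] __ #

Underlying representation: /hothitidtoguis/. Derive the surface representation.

hothidididoguise

Rule 1 (stop-cluster i-epenthesis): /d/ and /t/ form a stop–stop cluster, so [i] is inserted between them. /hothitidtoguis/ → hothitiditoguis.
Rule 2 (intervocalic voicing): /t/ is a voiceless stop between vowels /i/ and /i/, so it voices to [d]. /t/ is a voiceless stop between vowels /i/ and /o/, so it voices to [d]. /hothitiditoguis/ → hothidididoguis.
Rule 3 (high vowel syncope): no segment meets the environment; /hothidididoguis/ is unchanged.
Rule 4 (final e-epenthesis): the form ends in the consonant /s/, so [e] is inserted word-finally. /hothidididoguis/ → hothidididoguise.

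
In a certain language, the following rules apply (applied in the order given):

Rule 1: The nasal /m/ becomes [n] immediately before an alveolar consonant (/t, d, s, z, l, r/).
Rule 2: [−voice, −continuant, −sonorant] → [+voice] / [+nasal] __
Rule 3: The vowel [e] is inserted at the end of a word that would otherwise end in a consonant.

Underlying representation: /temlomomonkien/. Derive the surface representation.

Rule 1 (nasal place assimilation): /m/ precedes the alveolar consonant /l/, so it assimilates in place to [n]. /temlomomonkien/ → tenlomomonkien.
Rule 2 (post-nasal voicing): /k/ is a voiceless stop immediately after the nasal /n/, so it voices to [g]. /tenlomomonkien/ → tenlomomongien.
Rule 3 (final e-epenthesis): the form ends in the consonant /n/, so [e] is inserted word-finally. /tenlomomongien/ → tenlomomongiene.

tenlomomongiene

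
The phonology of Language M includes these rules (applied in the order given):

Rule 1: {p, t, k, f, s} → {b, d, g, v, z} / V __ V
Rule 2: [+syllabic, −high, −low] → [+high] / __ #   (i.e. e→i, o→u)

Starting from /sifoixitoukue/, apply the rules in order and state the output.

Rule 1 (intervocalic voicing): /f/ is a voiceless obstruent between vowels /i/ and /o/, so it voices to [v]. /t/ is a voiceless obstruent between vowels /i/ and /o/, so it voices to [d]. /k/ is a voiceless obstruent between vowels /u/ and /u/, so it voices to [g]. /sifoixitoukue/ → sivoixidougue.
Rule 2 (final vowel raising): /e/ is a mid vowel in word-final position, so it raises to [i]. /sivoixidougue/ → sivoixidougui.

sivoixidougui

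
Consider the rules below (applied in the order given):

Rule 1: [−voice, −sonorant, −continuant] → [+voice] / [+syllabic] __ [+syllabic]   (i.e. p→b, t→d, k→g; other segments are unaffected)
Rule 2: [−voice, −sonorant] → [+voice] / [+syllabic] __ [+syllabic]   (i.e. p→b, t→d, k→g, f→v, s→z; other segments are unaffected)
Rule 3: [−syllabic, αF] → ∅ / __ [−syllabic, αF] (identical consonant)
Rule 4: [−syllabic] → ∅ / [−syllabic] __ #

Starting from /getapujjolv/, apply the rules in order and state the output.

gedabujol

Rule 1 (intervocalic voicing): /t/ is a voiceless stop between vowels /e/ and /a/, so it voices to [d]. /p/ is a voiceless stop between vowels /a/ and /u/, so it voices to [b]. /getapujjolv/ → gedabujjolv.
Rule 2 (intervocalic voicing): no segment meets the environment; /gedabujjolv/ is unchanged.
Rule 3 (degemination): /jj/ is a geminate; the first /j/ deletes. /gedabujjolv/ → gedabujolv.
Rule 4 (final cluster simplification): /v/ is the second consonant of a word-final cluster /lv/, so it deletes. /gedabujolv/ → gedabujol.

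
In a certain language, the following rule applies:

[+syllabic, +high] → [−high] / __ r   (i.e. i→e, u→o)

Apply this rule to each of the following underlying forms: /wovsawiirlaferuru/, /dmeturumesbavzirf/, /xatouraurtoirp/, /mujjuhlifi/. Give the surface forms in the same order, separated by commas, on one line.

/wovsawiirlaferuru/: /i/ is a high vowel immediately before /r/, so it lowers to [e]. /u/ is a high vowel immediately before /r/, so it lowers to [o]. → [wovsawierlaferoru].
/dmeturumesbavzirf/: /u/ is a high vowel immediately before /r/, so it lowers to [o]. /i/ is a high vowel immediately before /r/, so it lowers to [e]. → [dmetorumesbavzerf].
/xatouraurtoirp/: /u/ is a high vowel immediately before /r/, so it lowers to [o]. /u/ is a high vowel immediately before /r/, so it lowers to [o]. /i/ is a high vowel immediately before /r/, so it lowers to [e]. → [xatooraortoerp].
/mujjuhlifi/: the rule's environment is not met; surfaces unchanged as [mujjuhlifi].

wovsawierlaferoru, dmetorumesbavzerf, xatooraortoerp, mujjuhlifi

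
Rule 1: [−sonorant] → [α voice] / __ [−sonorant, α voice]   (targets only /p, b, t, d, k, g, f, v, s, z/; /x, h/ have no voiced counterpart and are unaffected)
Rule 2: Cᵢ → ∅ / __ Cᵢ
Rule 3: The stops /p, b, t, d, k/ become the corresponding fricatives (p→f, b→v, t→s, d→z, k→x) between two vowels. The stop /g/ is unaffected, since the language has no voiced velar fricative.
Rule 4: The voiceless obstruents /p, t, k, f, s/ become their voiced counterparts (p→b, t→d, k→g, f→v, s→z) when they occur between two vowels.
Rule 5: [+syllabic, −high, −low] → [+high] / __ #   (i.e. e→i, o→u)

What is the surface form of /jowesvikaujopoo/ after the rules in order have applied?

Rule 1 (regressive voicing assimilation): /s/ precedes the voiced obstruent /v/, so it voices to [z] by assimilation. /jowesvikaujopoo/ → jowezvikaujopoo.
Rule 2 (degemination): no segment meets the environment; /jowezvikaujopoo/ is unchanged.
Rule 3 (intervocalic spirantization): /k/ is a stop between vowels /i/ and /a/, so it spirantizes to the fricative [x]. /p/ is a stop between vowels /o/ and /o/, so it spirantizes to the fricative [f]. /jowezvikaujopoo/ → jowezvixaujofoo.
Rule 4 (intervocalic voicing): /f/ is a voiceless obstruent between vowels /o/ and /o/, so it voices to [v]. /jowezvixaujofoo/ → jowezvixaujovoo.
Rule 5 (final vowel raising): /o/ is a mid vowel in word-final position, so it raises to [u]. /jowezvixaujovoo/ → jowezvixaujovou.

jowezvixaujovou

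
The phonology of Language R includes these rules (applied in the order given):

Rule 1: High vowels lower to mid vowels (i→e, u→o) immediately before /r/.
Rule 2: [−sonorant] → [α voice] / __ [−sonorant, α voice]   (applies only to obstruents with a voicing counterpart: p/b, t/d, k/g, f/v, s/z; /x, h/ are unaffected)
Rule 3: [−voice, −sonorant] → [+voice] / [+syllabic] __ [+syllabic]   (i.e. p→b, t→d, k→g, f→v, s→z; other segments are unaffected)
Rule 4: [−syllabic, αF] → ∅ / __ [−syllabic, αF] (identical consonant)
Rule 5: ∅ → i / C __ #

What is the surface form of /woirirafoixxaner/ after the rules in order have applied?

Rule 1 (pre-rhotic lowering): /i/ is a high vowel immediately before /r/, so it lowers to [e]. /i/ is a high vowel immediately before /r/, so it lowers to [e]. /woirirafoixxaner/ → woererafoixxaner.
Rule 2 (regressive voicing assimilation): no segment meets the environment; /woererafoixxaner/ is unchanged.
Rule 3 (intervocalic voicing): /f/ is a voiceless obstruent between vowels /a/ and /o/, so it voices to [v]. /woererafoixxaner/ → woereravoixxaner.
Rule 4 (degemination): /xx/ is a geminate; the first /x/ deletes. /woereravoixxaner/ → woereravoixaner.
Rule 5 (final i-epenthesis): the form ends in the consonant /r/, so [i] is inserted word-finally. /woereravoixaner/ → woereravoixaneri.

woereravoixaneri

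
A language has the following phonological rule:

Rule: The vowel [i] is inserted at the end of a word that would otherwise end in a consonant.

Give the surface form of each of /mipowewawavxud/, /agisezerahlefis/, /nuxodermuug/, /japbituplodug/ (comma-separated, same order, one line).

/mipowewawavxud/: the form ends in the consonant /d/, so [i] is inserted word-finally. → [mipowewawavxudi].
/agisezerahlefis/: the form ends in the consonant /s/, so [i] is inserted word-finally. → [agisezerahlefisi].
/nuxodermuug/: the form ends in the consonant /g/, so [i] is inserted word-finally. → [nuxodermuugi].
/japbituplodug/: the form ends in the consonant /g/, so [i] is inserted word-finally. → [japbituplodugi].

mipowewawavxudi, agisezerahlefisi, nuxodermuugi, japbituplodugi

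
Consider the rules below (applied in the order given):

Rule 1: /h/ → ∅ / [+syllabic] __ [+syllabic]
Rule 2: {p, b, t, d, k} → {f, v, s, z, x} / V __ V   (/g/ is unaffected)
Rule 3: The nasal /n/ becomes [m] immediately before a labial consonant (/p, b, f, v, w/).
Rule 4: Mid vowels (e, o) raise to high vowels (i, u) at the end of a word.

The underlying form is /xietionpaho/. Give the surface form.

xiesiompau

Rule 1 (intervocalic h-deletion): /h/ occurs between vowels /a/ and /o/, so it deletes. /xietionpaho/ → xietionpao.
Rule 2 (intervocalic spirantization): /t/ is a stop between vowels /e/ and /i/, so it spirantizes to the fricative [s]. /xietionpao/ → xiesionpao.
Rule 3 (nasal place assimilation): /n/ precedes the labial consonant /p/, so it assimilates in place to [m]. /xiesionpao/ → xiesiompao.
Rule 4 (final vowel raising): /o/ is a mid vowel in word-final position, so it raises to [u]. /xiesiompao/ → xiesiompau.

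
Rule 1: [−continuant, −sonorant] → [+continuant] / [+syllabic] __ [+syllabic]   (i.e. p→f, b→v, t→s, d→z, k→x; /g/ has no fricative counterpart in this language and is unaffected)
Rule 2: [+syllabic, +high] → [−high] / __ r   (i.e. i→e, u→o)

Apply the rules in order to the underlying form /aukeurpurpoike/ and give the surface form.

auxeorporpoixe

Rule 1 (intervocalic spirantization): /k/ is a stop between vowels /u/ and /e/, so it spirantizes to the fricative [x]. /k/ is a stop between vowels /i/ and /e/, so it spirantizes to the fricative [x]. /aukeurpurpoike/ → auxeurpurpoixe.
Rule 2 (pre-rhotic lowering): /u/ is a high vowel immediately before /r/, so it lowers to [o]. /u/ is a high vowel immediately before /r/, so it lowers to [o]. /auxeurpurpoixe/ → auxeorporpoixe.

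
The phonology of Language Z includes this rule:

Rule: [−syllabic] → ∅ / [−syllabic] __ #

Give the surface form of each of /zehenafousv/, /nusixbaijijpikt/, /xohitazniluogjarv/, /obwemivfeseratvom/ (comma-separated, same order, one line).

/zehenafousv/: /v/ is the second consonant of a word-final cluster /sv/, so it deletes. → [zehenafous].
/nusixbaijijpikt/: /t/ is the second consonant of a word-final cluster /kt/, so it deletes. → [nusixbaijijpik].
/xohitazniluogjarv/: /v/ is the second consonant of a word-final cluster /rv/, so it deletes. → [xohitazniluogjar].
/obwemivfeseratvom/: the rule's environment is not met; surfaces unchanged as [obwemivfeseratvom].

zehenafous, nusixbaijijpik, xohitazniluogjar, obwemivfeseratvom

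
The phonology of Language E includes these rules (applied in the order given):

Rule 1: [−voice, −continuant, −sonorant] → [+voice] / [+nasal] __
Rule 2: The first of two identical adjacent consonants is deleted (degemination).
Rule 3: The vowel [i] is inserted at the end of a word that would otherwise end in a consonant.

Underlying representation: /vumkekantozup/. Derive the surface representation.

vumgekandozupi

Rule 1 (post-nasal voicing): /k/ is a voiceless stop immediately after the nasal /m/, so it voices to [g]. /t/ is a voiceless stop immediately after the nasal /n/, so it voices to [d]. /vumkekantozup/ → vumgekandozup.
Rule 2 (degemination): no segment meets the environment; /vumgekandozup/ is unchanged.
Rule 3 (final i-epenthesis): the form ends in the consonant /p/, so [i] is inserted word-finally. /vumgekandozup/ → vumgekandozupi.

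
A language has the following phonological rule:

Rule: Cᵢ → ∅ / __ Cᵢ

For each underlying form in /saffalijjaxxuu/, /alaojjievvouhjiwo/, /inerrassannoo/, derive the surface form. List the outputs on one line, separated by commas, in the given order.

safalijaxuu, alaojievouhjiwo, inerasanoo

/saffalijjaxxuu/: /ff/ is a geminate; the first /f/ deletes. /jj/ is a geminate; the first /j/ deletes. /xx/ is a geminate; the first /x/ deletes. → [safalijaxuu].
/alaojjievvouhjiwo/: /jj/ is a geminate; the first /j/ deletes. /vv/ is a geminate; the first /v/ deletes. → [alaojievouhjiwo].
/inerrassannoo/: /rr/ is a geminate; the first /r/ deletes. /ss/ is a geminate; the first /s/ deletes. /nn/ is a geminate; the first /n/ deletes. → [inerasanoo].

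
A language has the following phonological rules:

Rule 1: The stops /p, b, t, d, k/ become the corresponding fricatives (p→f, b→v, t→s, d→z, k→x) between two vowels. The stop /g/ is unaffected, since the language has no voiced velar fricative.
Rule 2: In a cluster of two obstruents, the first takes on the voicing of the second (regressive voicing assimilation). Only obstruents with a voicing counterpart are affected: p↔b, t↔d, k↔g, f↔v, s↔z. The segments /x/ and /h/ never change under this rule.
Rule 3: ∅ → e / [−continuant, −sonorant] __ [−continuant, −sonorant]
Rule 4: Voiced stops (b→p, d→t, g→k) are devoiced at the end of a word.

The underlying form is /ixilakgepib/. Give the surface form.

Rule 1 (intervocalic spirantization): /p/ is a stop between vowels /e/ and /i/, so it spirantizes to the fricative [f]. /ixilakgepib/ → ixilakgefib.
Rule 2 (regressive voicing assimilation): /k/ precedes the voiced obstruent /g/, so it voices to [g] by assimilation. /ixilakgefib/ → ixilaggefib.
Rule 3 (stop-cluster e-epenthesis): /g/ and /g/ form a stop–stop cluster, so [e] is inserted between them. /ixilaggefib/ → ixilagegefib.
Rule 4 (final devoicing): /b/ is a voiced stop in word-final position, so it devoices to [p]. /ixilagegefib/ → ixilagegefip.

ixilagegefip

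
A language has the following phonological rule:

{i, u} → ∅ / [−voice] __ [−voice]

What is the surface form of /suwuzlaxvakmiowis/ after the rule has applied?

No segment of /suwuzlaxvakmiowis/ meets the structural description of the rule, so the form surfaces unchanged.

suwuzlaxvakmiowis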